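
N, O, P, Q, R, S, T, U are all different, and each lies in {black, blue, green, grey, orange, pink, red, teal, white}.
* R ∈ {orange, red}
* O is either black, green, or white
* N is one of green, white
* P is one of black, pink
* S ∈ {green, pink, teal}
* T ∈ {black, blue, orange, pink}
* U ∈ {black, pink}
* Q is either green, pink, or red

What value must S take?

teal

The 8 variables together cover exactly {black, blue, green, orange, pink, red, teal, white} — 8 values for 8 variables — and blue appears only in T's list, so T = blue.
Among the 7 still-open variables, orange fits only R (and all 7 values in {black, green, orange, pink, red, teal, white} must be used), so R = orange.
Among the 6 still-open variables, red fits only Q (and all 6 values in {black, green, pink, red, teal, white} must be used), so Q = red.
Among the 5 still-open variables, teal fits only S (and all 5 values in {black, green, pink, teal, white} must be used), so S = teal.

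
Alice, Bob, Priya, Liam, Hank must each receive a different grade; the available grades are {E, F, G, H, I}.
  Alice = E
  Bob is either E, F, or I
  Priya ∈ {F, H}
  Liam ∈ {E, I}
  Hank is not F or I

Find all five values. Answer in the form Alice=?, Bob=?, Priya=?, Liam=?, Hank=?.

Alice=E, Bob=F, Priya=H, Liam=I, Hank=G

Alice has just one choice, so Alice = E. Strike E from Bob, Liam, Hank.
Liam has just one choice, so Liam = I. So Bob can't be I.
Bob has just one choice, so Bob = F. Remove F from Priya.
Priya's domain is down to {H}, so Priya = H. Remove H from Hank.
Hank has just one choice, so Hank = G.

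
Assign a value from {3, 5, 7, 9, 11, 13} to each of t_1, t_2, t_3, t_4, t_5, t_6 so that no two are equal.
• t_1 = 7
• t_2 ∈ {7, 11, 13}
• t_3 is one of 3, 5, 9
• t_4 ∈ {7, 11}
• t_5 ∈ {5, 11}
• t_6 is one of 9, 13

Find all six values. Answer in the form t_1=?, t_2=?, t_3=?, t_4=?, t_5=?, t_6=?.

t_1's domain is down to {7}, so t_1 = 7. Eliminate 7 elsewhere: t_2, t_4.
t_4 has just one choice, so t_4 = 11. Remove 11 from t_2, t_5.
t_5 has just one choice, so t_5 = 5. Eliminate 5 elsewhere: t_3.
t_2's domain is down to {13}, so t_2 = 13. Eliminate 13 elsewhere: t_6.
t_6 has just one choice, so t_6 = 9. So t_3 can't be 9.
t_3's domain is down to {3}, so t_3 = 3.

t_1=7, t_2=13, t_3=3, t_4=11, t_5=5, t_6=9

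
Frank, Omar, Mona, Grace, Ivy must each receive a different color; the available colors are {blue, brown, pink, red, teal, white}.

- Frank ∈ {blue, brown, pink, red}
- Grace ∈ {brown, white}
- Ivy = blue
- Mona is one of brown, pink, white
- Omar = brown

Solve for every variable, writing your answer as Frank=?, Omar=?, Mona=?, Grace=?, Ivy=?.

Frank=red, Omar=brown, Mona=pink, Grace=white, Ivy=blue

Omar's domain is down to {brown}, so Omar = brown. Remove brown from Frank, Mona, Grace.
Grace has just one choice, so Grace = white. So Mona can't be white.
Ivy has just one choice, so Ivy = blue. Remove blue from Frank.
Mona's domain is down to {pink}, so Mona = pink. Strike pink from Frank.
That leaves Frank = red.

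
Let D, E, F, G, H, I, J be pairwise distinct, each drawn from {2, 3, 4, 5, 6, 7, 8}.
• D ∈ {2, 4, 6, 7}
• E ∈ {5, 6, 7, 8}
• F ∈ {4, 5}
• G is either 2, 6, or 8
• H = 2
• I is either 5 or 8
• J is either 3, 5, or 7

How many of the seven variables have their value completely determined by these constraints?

H's domain is down to {2}, so H = 2. Strike 2 from D, G.
The 6 still-open variables draw from only 6 values {3, 4, 5, 6, 7, 8}, so each is used; only J can be 3, hence J = 3.
Determined: H=2, J=3. The other variables each still have more than one consistent value. That makes 2.

2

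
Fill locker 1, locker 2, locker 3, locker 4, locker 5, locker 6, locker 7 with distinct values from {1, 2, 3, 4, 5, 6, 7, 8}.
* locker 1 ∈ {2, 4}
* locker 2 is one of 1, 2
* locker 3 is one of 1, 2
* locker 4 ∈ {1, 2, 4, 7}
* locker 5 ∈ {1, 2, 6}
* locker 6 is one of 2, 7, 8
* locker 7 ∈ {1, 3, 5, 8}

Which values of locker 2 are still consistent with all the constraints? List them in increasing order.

The 2 variables locker 2 and locker 3 are confined to {1, 2}, which locks those values in; drop them from locker 1, locker 4, locker 5, locker 6, locker 7.
That leaves locker 1 = 4. Remove 4 from locker 4.
That leaves locker 4 = 7. Strike 7 from locker 6.
That leaves locker 5 = 6.
That leaves locker 6 = 8. So locker 7 can't be 8.
No further eliminations apply; locker 2 can still be any of 1, 2.

1, 2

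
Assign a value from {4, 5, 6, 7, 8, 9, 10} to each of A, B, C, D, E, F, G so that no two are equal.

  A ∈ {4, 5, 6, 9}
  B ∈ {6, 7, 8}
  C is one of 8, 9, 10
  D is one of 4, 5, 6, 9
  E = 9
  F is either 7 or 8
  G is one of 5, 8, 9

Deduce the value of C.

10

E's domain is down to {9}, so E = 9. Eliminate 9 elsewhere: A, C, D, G.
Among the 6 still-open variables, 10 fits only C (and all 6 values in {4, 5, 6, 7, 8, 10} must be used), so C = 10.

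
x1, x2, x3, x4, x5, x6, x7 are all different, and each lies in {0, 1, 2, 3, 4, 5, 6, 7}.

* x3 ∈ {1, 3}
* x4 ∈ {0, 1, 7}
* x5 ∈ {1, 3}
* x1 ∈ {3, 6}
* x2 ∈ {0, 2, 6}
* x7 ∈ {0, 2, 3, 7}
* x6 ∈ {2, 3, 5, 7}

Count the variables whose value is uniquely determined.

2

Among the 7 variables, 5 fits only x6 (and all 7 values in {0, 1, 2, 3, 5, 6, 7} must be used), so x6 = 5.
x3 and x5 between them cover only {1, 3} — a naked pair. Remove those values from x1, x4, x7.
x1 has just one choice, so x1 = 6. So x2 can't be 6.
Determined: x1=6, x6=5. The other variables each still have more than one consistent value. That makes 2.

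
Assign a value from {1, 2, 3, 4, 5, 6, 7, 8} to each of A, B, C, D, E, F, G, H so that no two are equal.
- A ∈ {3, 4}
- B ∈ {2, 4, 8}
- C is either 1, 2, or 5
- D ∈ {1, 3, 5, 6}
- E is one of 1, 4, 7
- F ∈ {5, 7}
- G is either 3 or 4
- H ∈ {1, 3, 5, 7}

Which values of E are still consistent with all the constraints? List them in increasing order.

The 8 variables together cover exactly {1, 2, 3, 4, 5, 6, 7, 8} — 8 values for 8 variables — and 6 appears only in D's list, so D = 6.
The 7 still-open variables together cover exactly {1, 2, 3, 4, 5, 7, 8} — 7 values for 7 variables — and 8 appears only in B's list, so B = 8.
The 6 still-open variables draw from only 6 values {1, 2, 3, 4, 5, 7}, so each is used; only C can be 2, hence C = 2.
A and G share exactly the 2 values {3, 4}; by pigeonhole those values go to them, so strike 3, 4 from E, H.
No further eliminations apply; E can still be any of 1, 7.

1, 7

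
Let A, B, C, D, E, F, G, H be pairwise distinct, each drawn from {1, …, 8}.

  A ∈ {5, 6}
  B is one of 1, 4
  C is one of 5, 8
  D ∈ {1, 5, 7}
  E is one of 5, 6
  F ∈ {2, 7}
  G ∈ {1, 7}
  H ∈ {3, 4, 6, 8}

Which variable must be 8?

C

Among the 8 variables, 2 fits only F (and all 8 values in {1, 2, 3, 4, 5, 6, 7, 8} must be used), so F = 2.
The 7 still-open variables draw from only 7 values {1, 3, 4, 5, 6, 7, 8}, so each is used; only H can be 3, hence H = 3.
The 6 still-open variables together cover exactly {1, 4, 5, 6, 7, 8} — 6 values for 6 variables — and 4 appears only in B's list, so B = 4.
Among the 5 still-open variables, 8 fits only C (and all 5 values in {1, 5, 6, 7, 8} must be used), so C = 8.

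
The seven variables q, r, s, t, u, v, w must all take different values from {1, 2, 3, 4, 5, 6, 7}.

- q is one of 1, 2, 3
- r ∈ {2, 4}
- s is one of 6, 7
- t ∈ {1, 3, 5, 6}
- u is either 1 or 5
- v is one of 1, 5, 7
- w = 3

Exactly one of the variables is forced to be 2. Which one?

w must be 3 (only option left). Eliminate 3 elsewhere: q, t.
The 6 still-open variables draw from only 6 values {1, 2, 4, 5, 6, 7}, so each is used; only r can be 4, hence r = 4.
The 5 still-open variables together cover exactly {1, 2, 5, 6, 7} — 5 values for 5 variables — and 2 appears only in q's list, so q = 2.

q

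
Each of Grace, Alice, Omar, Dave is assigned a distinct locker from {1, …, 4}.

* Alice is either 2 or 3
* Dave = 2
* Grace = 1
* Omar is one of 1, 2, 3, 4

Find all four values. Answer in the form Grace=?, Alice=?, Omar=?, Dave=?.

Grace's domain is down to {1}, so Grace = 1. So Omar can't be 1.
Dave's domain is down to {2}, so Dave = 2. So Alice, Omar can't be 2.
Alice must be 3 (only option left). Remove 3 from Omar.
Omar has just one choice, so Omar = 4.

Grace=1, Alice=3, Omar=4, Dave=2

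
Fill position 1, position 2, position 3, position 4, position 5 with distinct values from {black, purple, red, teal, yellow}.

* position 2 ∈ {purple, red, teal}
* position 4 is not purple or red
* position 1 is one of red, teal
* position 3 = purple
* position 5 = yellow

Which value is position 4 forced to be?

position 3 has just one choice, so position 3 = purple. Strike purple from position 2.
position 5 must be yellow (only option left). Remove yellow from position 4.
The 3 still-open variables draw from only 3 values {black, red, teal}, so each is used; only position 4 can be black, hence position 4 = black.

black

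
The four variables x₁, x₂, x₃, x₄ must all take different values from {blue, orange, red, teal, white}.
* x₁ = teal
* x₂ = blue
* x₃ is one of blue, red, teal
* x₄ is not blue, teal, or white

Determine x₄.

orange

x₁ must be teal (only option left). Strike teal from x₃.
x₂ has just one choice, so x₂ = blue. Eliminate blue elsewhere: x₃.
x₃ has just one choice, so x₃ = red. Eliminate red elsewhere: x₄.
So x₄ = orange.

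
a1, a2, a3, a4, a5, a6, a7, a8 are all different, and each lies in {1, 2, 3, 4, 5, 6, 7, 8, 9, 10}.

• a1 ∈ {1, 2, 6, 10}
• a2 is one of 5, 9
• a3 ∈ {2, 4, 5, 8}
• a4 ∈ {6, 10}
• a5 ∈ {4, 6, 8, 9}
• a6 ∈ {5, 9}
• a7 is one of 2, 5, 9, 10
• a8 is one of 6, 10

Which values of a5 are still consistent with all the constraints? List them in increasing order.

The 8 variables draw from only 8 values {1, 2, 4, 5, 6, 8, 9, 10}, so each is used; only a1 can be 1, hence a1 = 1.
a2 and a6 between them cover only {5, 9} — a naked pair. Remove those values from a3, a5, a7.
a4 and a8 between them cover only {6, 10} — a naked pair. Remove those values from a5, a7.
That leaves a7 = 2. Strike 2 from a3.
No further eliminations apply; a5 can still be any of 4, 8.

4, 8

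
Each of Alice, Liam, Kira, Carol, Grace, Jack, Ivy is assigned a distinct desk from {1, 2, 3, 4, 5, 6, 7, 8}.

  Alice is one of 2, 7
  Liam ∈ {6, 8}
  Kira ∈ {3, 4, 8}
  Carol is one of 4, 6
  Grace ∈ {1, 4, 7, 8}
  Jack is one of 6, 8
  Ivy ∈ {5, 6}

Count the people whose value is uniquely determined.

Liam and Jack between them cover only {6, 8} — a naked pair. Remove those values from Kira, Carol, Grace, Ivy.
Carol's domain is down to {4}, so Carol = 4. So Kira, Grace can't be 4.
Ivy has just one choice, so Ivy = 5.
Kira has just one choice, so Kira = 3.
Determined: Kira=3, Carol=4, Ivy=5. The other people each still have more than one consistent value. That makes 3.

3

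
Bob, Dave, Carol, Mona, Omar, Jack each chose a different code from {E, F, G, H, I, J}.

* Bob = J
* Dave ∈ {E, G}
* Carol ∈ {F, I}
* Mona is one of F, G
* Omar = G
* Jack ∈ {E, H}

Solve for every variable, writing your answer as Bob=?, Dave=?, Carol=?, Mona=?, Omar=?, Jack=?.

Bob=J, Dave=E, Carol=I, Mona=F, Omar=G, Jack=H

Bob must be J (only option left).
Omar's domain is down to {G}, so Omar = G. Strike G from Dave, Mona.
That leaves Dave = E. Eliminate E elsewhere: Jack.
That leaves Mona = F. Remove F from Carol.
Jack must be H (only option left).
Carol must be I (only option left).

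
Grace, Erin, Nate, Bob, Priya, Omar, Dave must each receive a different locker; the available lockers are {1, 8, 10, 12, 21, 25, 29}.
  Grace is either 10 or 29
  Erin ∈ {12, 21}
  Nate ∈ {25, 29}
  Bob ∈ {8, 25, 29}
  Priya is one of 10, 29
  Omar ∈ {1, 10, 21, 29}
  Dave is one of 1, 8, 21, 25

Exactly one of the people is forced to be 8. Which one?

The 7 variables draw from only 7 values {1, 8, 10, 12, 21, 25, 29}, so each is used; only Erin can be 12, hence Erin = 12.
Grace and Priya share exactly the 2 values {10, 29}; by pigeonhole those values go to them, so strike 10, 29 from Nate, Bob, Omar.
Nate's domain is down to {25}, so Nate = 25. Remove 25 from Bob, Dave.
So 8 goes to Bob.

Bob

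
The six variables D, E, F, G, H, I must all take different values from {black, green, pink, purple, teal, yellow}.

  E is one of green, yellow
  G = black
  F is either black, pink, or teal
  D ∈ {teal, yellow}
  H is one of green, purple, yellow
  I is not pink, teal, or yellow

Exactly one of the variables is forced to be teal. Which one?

G must be black (only option left). Strike black from F, I.
The 5 still-open variables together cover exactly {green, pink, purple, teal, yellow} — 5 values for 5 variables — and pink appears only in F's list, so F = pink.
The 4 still-open variables draw from only 4 values {green, purple, teal, yellow}, so each is used; only D can be teal, hence D = teal.

D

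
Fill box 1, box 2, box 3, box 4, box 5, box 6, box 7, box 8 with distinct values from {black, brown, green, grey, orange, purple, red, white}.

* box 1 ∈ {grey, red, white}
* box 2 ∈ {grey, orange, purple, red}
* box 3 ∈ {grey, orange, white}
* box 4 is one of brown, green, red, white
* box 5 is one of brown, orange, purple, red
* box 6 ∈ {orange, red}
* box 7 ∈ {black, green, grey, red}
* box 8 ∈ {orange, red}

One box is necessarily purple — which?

The 8 variables draw from only 8 values {black, brown, green, grey, orange, purple, red, white}, so each is used; only box 7 can be black, hence box 7 = black.
The 7 still-open variables draw from only 7 values {brown, green, grey, orange, purple, red, white}, so each is used; only box 4 can be green, hence box 4 = green.
The 6 still-open variables together cover exactly {brown, grey, orange, purple, red, white} — 6 values for 6 variables — and brown appears only in box 5's list, so box 5 = brown.
The 5 still-open variables draw from only 5 values {grey, orange, purple, red, white}, so each is used; only box 2 can be purple, hence box 2 = purple.

box 2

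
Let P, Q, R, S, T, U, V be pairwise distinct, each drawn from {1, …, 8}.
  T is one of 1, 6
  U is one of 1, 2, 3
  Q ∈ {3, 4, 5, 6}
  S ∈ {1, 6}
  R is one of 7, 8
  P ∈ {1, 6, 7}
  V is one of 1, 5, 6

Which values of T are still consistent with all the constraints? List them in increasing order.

1, 6

The 2 variables S and T are confined to {1, 6}, which locks those values in; drop them from P, Q, U, V.
P has just one choice, so P = 7. Strike 7 from R.
R's domain is down to {8}, so R = 8.
That leaves V = 5. So Q can't be 5.
No further eliminations apply; T can still be any of 1, 6.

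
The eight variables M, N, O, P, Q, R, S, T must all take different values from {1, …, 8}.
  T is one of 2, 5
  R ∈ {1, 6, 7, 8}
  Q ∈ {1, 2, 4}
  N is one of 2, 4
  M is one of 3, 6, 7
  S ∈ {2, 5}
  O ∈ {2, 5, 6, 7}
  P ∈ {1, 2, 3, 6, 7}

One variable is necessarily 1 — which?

The 8 variables together cover exactly {1, 2, 3, 4, 5, 6, 7, 8} — 8 values for 8 variables — and 8 appears only in R's list, so R = 8.
S and T between them cover only {2, 5} — a naked pair. Remove those values from N, O, P, Q.
That leaves N = 4. Strike 4 from Q.
So 1 goes to Q.

Q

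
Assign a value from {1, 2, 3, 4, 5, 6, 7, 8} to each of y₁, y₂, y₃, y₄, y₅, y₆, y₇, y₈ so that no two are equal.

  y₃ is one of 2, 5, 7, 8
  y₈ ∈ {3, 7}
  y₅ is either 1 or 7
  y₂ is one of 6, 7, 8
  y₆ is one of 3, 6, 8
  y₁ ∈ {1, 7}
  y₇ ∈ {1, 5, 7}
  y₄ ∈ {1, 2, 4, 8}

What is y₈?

The 8 variables together cover exactly {1, 2, 3, 4, 5, 6, 7, 8} — 8 values for 8 variables — and 4 appears only in y₄'s list, so y₄ = 4.
The 7 still-open variables draw from only 7 values {1, 2, 3, 5, 6, 7, 8}, so each is used; only y₃ can be 2, hence y₃ = 2.
The 6 still-open variables together cover exactly {1, 3, 5, 6, 7, 8} — 6 values for 6 variables — and 5 appears only in y₇'s list, so y₇ = 5.
The 2 variables y₁ and y₅ are confined to {1, 7}, which locks those values in; drop them from y₂, y₈.
So y₈ = 3.

3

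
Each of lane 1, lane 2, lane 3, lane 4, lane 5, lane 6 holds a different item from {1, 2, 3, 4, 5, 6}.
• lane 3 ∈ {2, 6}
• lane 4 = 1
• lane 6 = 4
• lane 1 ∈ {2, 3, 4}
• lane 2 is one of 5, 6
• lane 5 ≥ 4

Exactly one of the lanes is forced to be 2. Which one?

lane 3

lane 4 has just one choice, so lane 4 = 1.
That leaves lane 6 = 4. So lane 1, lane 5 can't be 4.
Among the 4 still-open variables, 3 fits only lane 1 (and all 4 values in {2, 3, 5, 6} must be used), so lane 1 = 3.
The 3 still-open variables together cover exactly {2, 5, 6} — 3 values for 3 variables — and 2 appears only in lane 3's list, so lane 3 = 2.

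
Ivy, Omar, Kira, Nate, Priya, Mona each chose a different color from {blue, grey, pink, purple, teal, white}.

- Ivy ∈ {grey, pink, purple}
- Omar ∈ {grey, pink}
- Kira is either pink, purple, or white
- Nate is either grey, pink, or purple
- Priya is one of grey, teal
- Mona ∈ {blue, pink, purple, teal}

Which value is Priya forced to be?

Among the 6 variables, blue fits only Mona (and all 6 values in {blue, grey, pink, purple, teal, white} must be used), so Mona = blue.
The 5 still-open variables together cover exactly {grey, pink, purple, teal, white} — 5 values for 5 variables — and teal appears only in Priya's list, so Priya = teal.

teal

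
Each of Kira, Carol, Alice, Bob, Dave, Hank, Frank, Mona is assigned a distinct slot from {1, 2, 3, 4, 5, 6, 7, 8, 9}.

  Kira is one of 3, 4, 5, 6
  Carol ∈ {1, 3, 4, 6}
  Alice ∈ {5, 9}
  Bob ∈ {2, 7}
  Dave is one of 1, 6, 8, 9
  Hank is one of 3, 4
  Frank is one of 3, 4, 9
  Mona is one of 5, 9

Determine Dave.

Alice and Mona share exactly the 2 values {5, 9}; by pigeonhole those values go to them, so strike 5, 9 from Kira, Dave, Frank.
Hank and Frank between them cover only {3, 4} — a naked pair. Remove those values from Kira, Carol.
That leaves Kira = 6. Strike 6 from Carol, Dave.
That leaves Carol = 1. Eliminate 1 elsewhere: Dave.
So Dave = 8.

8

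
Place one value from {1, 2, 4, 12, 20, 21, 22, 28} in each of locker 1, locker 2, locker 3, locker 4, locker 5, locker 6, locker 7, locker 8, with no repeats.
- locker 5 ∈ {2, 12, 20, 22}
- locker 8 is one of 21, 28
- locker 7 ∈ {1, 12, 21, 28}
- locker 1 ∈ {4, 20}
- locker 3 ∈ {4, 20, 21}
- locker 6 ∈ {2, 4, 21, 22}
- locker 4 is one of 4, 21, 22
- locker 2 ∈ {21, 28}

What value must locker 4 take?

The 8 variables draw from only 8 values {1, 2, 4, 12, 20, 21, 22, 28}, so each is used; only locker 7 can be 1, hence locker 7 = 1.
The 7 still-open variables draw from only 7 values {2, 4, 12, 20, 21, 22, 28}, so each is used; only locker 5 can be 12, hence locker 5 = 12.
Among the 6 still-open variables, 2 fits only locker 6 (and all 6 values in {2, 4, 20, 21, 22, 28} must be used), so locker 6 = 2.
The 5 still-open variables draw from only 5 values {4, 20, 21, 22, 28}, so each is used; only locker 4 can be 22, hence locker 4 = 22.

22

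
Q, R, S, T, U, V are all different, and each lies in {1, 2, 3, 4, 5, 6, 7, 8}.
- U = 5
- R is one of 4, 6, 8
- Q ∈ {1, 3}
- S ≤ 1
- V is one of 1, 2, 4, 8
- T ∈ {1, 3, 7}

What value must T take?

S has just one choice, so S = 1. Strike 1 from Q, T, V.
U has just one choice, so U = 5.
Q has just one choice, so Q = 3. Eliminate 3 elsewhere: T.
So T = 7.

7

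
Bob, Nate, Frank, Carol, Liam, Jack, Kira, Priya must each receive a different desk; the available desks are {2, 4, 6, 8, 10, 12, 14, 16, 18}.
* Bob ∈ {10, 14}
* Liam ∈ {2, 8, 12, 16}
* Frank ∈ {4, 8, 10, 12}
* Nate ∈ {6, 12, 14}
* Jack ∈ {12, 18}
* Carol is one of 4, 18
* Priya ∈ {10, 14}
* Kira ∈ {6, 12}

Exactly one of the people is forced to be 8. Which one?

The 2 variables Bob and Priya are confined to {10, 14}, which locks those values in; drop them from Nate, Frank.
Nate and Kira between them cover only {6, 12} — a naked pair. Remove those values from Frank, Liam, Jack.
Jack has just one choice, so Jack = 18. Strike 18 from Carol.
Carol must be 4 (only option left). Eliminate 4 elsewhere: Frank.
So 8 goes to Frank.

Frank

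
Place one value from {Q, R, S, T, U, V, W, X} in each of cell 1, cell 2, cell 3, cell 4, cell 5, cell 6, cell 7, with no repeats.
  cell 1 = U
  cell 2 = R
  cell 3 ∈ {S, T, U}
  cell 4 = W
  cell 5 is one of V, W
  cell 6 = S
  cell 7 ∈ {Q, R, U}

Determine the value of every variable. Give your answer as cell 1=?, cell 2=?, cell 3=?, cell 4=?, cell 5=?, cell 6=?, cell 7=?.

cell 1's domain is down to {U}, so cell 1 = U. Eliminate U elsewhere: cell 3, cell 7.
cell 2 has just one choice, so cell 2 = R. Remove R from cell 7.
cell 4 must be W (only option left). So cell 5 can't be W.
That leaves cell 5 = V.
cell 6 has just one choice, so cell 6 = S. Remove S from cell 3.
cell 7 has just one choice, so cell 7 = Q.
cell 3 has just one choice, so cell 3 = T.

cell 1=U, cell 2=R, cell 3=T, cell 4=W, cell 5=V, cell 6=S, cell 7=Q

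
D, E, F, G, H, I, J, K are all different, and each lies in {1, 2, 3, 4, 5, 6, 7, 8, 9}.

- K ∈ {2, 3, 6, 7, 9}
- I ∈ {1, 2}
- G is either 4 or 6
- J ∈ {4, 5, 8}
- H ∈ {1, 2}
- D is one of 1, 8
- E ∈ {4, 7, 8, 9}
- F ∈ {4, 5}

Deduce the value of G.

H and I between them cover only {1, 2} — a naked pair. Remove those values from D, K.
D has just one choice, so D = 8. Eliminate 8 elsewhere: E, J.
F and J share exactly the 2 values {4, 5}; by pigeonhole those values go to them, so strike 4, 5 from E, G.
So G = 6.

6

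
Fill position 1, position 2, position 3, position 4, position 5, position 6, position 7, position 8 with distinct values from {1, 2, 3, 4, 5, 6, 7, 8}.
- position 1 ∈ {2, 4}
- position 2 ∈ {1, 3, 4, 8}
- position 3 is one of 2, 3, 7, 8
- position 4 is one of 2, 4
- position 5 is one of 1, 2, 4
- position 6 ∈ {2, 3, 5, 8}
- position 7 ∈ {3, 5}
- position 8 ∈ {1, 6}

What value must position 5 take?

The 8 variables together cover exactly {1, 2, 3, 4, 5, 6, 7, 8} — 8 values for 8 variables — and 6 appears only in position 8's list, so position 8 = 6.
The 7 still-open variables draw from only 7 values {1, 2, 3, 4, 5, 7, 8}, so each is used; only position 3 can be 7, hence position 3 = 7.
position 1 and position 4 share exactly the 2 values {2, 4}; by pigeonhole those values go to them, so strike 2, 4 from position 2, position 5, position 6.
So position 5 = 1.

1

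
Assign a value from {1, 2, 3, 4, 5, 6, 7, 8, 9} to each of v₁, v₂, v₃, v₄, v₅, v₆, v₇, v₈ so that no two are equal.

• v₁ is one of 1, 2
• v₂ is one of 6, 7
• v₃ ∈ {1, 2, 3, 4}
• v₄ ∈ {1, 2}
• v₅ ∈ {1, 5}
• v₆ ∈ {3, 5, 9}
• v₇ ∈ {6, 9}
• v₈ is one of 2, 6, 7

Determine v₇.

The 8 variables draw from only 8 values {1, 2, 3, 4, 5, 6, 7, 9}, so each is used; only v₃ can be 4, hence v₃ = 4.
The 7 still-open variables together cover exactly {1, 2, 3, 5, 6, 7, 9} — 7 values for 7 variables — and 3 appears only in v₆'s list, so v₆ = 3.
The 6 still-open variables together cover exactly {1, 2, 5, 6, 7, 9} — 6 values for 6 variables — and 5 appears only in v₅'s list, so v₅ = 5.
The 5 still-open variables together cover exactly {1, 2, 6, 7, 9} — 5 values for 5 variables — and 9 appears only in v₇'s list, so v₇ = 9.

9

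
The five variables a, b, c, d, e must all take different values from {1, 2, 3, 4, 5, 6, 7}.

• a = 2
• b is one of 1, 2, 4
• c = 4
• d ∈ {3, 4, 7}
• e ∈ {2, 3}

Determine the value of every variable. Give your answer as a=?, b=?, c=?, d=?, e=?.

a must be 2 (only option left). Strike 2 from b, e.
That leaves c = 4. Eliminate 4 elsewhere: b, d.
e has just one choice, so e = 3. Remove 3 from d.
b has just one choice, so b = 1.
d must be 7 (only option left).

a=2, b=1, c=4, d=7, e=3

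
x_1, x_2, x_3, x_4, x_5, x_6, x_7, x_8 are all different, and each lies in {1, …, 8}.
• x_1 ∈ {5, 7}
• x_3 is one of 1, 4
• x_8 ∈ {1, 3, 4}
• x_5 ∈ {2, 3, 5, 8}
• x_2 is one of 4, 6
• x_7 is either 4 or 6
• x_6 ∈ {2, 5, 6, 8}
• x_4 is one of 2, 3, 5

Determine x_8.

3

Among the 8 variables, 7 fits only x_1 (and all 8 values in {1, 2, 3, 4, 5, 6, 7, 8} must be used), so x_1 = 7.
x_2 and x_7 share exactly the 2 values {4, 6}; by pigeonhole those values go to them, so strike 4, 6 from x_3, x_6, x_8.
x_3 has just one choice, so x_3 = 1. Eliminate 1 elsewhere: x_8.
So x_8 = 3.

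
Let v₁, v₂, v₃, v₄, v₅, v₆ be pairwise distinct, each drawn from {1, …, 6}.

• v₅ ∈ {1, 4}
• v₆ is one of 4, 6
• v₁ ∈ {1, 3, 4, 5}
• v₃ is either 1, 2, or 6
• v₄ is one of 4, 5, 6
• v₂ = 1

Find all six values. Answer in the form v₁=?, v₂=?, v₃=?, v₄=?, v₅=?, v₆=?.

v₁=3, v₂=1, v₃=2, v₄=5, v₅=4, v₆=6

v₂ has just one choice, so v₂ = 1. Remove 1 from v₁, v₃, v₅.
v₅'s domain is down to {4}, so v₅ = 4. Remove 4 from v₁, v₄, v₆.
v₆'s domain is down to {6}, so v₆ = 6. Remove 6 from v₃, v₄.
v₃ must be 2 (only option left).
v₄'s domain is down to {5}, so v₄ = 5. So v₁ can't be 5.
That leaves v₁ = 3.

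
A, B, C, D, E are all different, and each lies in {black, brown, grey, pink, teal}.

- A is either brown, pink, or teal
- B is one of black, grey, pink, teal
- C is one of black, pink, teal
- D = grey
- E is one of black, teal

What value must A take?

D has just one choice, so D = grey. Strike grey from B.
The 4 still-open variables draw from only 4 values {black, brown, pink, teal}, so each is used; only A can be brown, hence A = brown.

brown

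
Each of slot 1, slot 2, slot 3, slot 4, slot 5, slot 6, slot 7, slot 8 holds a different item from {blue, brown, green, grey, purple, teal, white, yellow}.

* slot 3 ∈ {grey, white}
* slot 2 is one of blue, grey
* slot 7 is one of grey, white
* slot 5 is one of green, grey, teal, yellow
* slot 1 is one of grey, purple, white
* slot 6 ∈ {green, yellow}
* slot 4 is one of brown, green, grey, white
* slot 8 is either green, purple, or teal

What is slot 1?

The 8 variables draw from only 8 values {blue, brown, green, grey, purple, teal, white, yellow}, so each is used; only slot 2 can be blue, hence slot 2 = blue.
Among the 7 still-open variables, brown fits only slot 4 (and all 7 values in {brown, green, grey, purple, teal, white, yellow} must be used), so slot 4 = brown.
slot 3 and slot 7 between them cover only {grey, white} — a naked pair. Remove those values from slot 1, slot 5.
So slot 1 = purple.

purple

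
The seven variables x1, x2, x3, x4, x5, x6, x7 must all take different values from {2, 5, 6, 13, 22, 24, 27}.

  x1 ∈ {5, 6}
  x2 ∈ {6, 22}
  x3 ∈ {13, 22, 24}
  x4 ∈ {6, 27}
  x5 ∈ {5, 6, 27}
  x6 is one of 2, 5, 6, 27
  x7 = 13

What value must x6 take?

2

x7 must be 13 (only option left). Strike 13 from x3.
The 6 still-open variables together cover exactly {2, 5, 6, 22, 24, 27} — 6 values for 6 variables — and 2 appears only in x6's list, so x6 = 2.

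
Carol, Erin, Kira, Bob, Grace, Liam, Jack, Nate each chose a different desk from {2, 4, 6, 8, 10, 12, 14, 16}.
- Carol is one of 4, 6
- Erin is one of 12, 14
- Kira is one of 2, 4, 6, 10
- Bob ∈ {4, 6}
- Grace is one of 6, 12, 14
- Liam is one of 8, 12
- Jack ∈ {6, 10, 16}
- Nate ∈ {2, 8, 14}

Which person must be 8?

Liam

The 8 variables together cover exactly {2, 4, 6, 8, 10, 12, 14, 16} — 8 values for 8 variables — and 16 appears only in Jack's list, so Jack = 16.
Among the 7 still-open variables, 10 fits only Kira (and all 7 values in {2, 4, 6, 8, 10, 12, 14} must be used), so Kira = 10.
The 6 still-open variables draw from only 6 values {2, 4, 6, 8, 12, 14}, so each is used; only Nate can be 2, hence Nate = 2.
Among the 5 still-open variables, 8 fits only Liam (and all 5 values in {4, 6, 8, 12, 14} must be used), so Liam = 8.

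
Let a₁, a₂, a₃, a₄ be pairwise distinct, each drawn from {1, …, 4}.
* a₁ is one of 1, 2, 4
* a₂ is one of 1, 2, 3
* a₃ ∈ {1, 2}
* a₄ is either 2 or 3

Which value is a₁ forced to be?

4

The 4 variables together cover exactly {1, 2, 3, 4} — 4 values for 4 variables — and 4 appears only in a₁'s list, so a₁ = 4.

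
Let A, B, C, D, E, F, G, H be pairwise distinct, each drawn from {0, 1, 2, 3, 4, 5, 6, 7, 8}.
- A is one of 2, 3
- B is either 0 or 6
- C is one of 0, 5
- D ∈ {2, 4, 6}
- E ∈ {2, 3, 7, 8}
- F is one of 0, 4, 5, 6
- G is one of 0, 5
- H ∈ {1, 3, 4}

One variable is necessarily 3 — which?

A

The 2 variables C and G are confined to {0, 5}, which locks those values in; drop them from B, F.
B must be 6 (only option left). Eliminate 6 elsewhere: D, F.
F must be 4 (only option left). Remove 4 from D, H.
D must be 2 (only option left). Remove 2 from A, E.
So 3 goes to A.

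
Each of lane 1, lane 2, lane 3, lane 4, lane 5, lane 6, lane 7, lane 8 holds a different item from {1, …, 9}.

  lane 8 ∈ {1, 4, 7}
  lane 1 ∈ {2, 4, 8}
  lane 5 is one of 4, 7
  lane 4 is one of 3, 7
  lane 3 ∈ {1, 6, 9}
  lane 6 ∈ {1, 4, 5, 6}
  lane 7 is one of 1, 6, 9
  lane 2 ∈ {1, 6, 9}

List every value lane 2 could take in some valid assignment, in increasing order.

1, 6, 9

The 3 variables lane 2, lane 3, lane 7 are confined to {1, 6, 9}, which locks those values in; drop them from lane 6, lane 8.
The 2 variables lane 5 and lane 8 are confined to {4, 7}, which locks those values in; drop them from lane 1, lane 4, lane 6.
lane 4 must be 3 (only option left).
lane 6's domain is down to {5}, so lane 6 = 5.
No further eliminations apply; lane 2 can still be any of 1, 6, 9.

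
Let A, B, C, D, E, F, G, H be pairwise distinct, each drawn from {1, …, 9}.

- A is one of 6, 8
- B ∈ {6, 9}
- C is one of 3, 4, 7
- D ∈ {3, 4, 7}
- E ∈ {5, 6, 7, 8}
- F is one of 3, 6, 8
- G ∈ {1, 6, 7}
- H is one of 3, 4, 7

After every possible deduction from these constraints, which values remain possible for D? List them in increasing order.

3, 4, 7

The 8 variables together cover exactly {1, 3, 4, 5, 6, 7, 8, 9} — 8 values for 8 variables — and 1 appears only in G's list, so G = 1.
The 7 still-open variables draw from only 7 values {3, 4, 5, 6, 7, 8, 9}, so each is used; only E can be 5, hence E = 5.
Among the 6 still-open variables, 9 fits only B (and all 6 values in {3, 4, 6, 7, 8, 9} must be used), so B = 9.
C, D, H between them cover only {3, 4, 7} — a naked triple. Remove those values from F.
No further eliminations apply; D can still be any of 3, 4, 7.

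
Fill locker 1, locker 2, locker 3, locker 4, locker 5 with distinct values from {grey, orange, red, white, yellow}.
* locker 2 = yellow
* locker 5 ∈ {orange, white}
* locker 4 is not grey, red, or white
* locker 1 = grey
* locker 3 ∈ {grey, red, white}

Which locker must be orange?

locker 4

locker 1 must be grey (only option left). Remove grey from locker 3.
locker 2's domain is down to {yellow}, so locker 2 = yellow. Eliminate yellow elsewhere: locker 4.
So orange goes to locker 4.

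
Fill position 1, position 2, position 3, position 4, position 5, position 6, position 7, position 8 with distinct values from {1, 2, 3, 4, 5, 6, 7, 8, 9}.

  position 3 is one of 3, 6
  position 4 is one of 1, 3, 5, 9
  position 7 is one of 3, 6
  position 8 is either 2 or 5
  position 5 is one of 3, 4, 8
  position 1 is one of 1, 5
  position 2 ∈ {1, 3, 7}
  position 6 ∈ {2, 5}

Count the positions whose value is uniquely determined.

position 3 and position 7 between them cover only {3, 6} — a naked pair. Remove those values from position 2, position 4, position 5.
position 6 and position 8 between them cover only {2, 5} — a naked pair. Remove those values from position 1, position 4.
That leaves position 1 = 1. Strike 1 from position 2, position 4.
That leaves position 2 = 7.
That leaves position 4 = 9.
Determined: position 1=1, position 2=7, position 4=9. The other positions each still have more than one consistent value. That makes 3.

3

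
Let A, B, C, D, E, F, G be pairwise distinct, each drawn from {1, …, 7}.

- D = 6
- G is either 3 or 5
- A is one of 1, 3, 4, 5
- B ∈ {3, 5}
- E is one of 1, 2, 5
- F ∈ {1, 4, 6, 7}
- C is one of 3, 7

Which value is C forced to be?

7

D must be 6 (only option left). Remove 6 from F.
The 6 still-open variables together cover exactly {1, 2, 3, 4, 5, 7} — 6 values for 6 variables — and 2 appears only in E's list, so E = 2.
B and G share exactly the 2 values {3, 5}; by pigeonhole those values go to them, so strike 3, 5 from A, C.
So C = 7.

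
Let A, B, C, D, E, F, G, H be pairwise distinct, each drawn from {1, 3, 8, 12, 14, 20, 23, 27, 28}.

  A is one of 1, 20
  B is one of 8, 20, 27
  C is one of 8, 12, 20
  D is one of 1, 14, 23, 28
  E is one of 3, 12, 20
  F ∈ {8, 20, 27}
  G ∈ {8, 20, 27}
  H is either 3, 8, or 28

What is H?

B, F, G share exactly the 3 values {8, 20, 27}; by pigeonhole those values go to them, so strike 8, 20, 27 from A, C, E, H.
A has just one choice, so A = 1. So D can't be 1.
C must be 12 (only option left). Eliminate 12 elsewhere: E.
E has just one choice, so E = 3. Remove 3 from H.
So H = 28.

28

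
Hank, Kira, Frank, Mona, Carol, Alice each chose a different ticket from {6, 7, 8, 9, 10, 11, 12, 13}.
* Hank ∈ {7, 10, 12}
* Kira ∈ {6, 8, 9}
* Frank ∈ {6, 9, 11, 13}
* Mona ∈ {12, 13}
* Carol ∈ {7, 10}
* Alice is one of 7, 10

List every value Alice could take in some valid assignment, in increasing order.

Carol and Alice between them cover only {7, 10} — a naked pair. Remove those values from Hank.
That leaves Hank = 12. Eliminate 12 elsewhere: Mona.
Mona has just one choice, so Mona = 13. Strike 13 from Frank.
No further eliminations apply; Alice can still be any of 7, 10.

7, 10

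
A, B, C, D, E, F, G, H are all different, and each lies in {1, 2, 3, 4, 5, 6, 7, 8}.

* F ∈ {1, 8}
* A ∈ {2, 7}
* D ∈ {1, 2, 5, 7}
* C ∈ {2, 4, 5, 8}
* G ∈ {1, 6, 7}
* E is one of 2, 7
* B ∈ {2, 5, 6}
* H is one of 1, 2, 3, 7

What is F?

8

Among the 8 variables, 3 fits only H (and all 8 values in {1, 2, 3, 4, 5, 6, 7, 8} must be used), so H = 3.
The 7 still-open variables draw from only 7 values {1, 2, 4, 5, 6, 7, 8}, so each is used; only C can be 4, hence C = 4.
The 6 still-open variables together cover exactly {1, 2, 5, 6, 7, 8} — 6 values for 6 variables — and 8 appears only in F's list, so F = 8.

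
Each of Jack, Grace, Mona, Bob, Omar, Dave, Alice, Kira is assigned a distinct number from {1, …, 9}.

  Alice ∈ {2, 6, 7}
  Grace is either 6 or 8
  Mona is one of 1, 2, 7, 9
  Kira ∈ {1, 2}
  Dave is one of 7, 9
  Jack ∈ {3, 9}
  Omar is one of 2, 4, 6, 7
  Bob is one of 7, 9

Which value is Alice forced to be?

Among the 8 variables, 3 fits only Jack (and all 8 values in {1, 2, 3, 4, 6, 7, 8, 9} must be used), so Jack = 3.
Among the 7 still-open variables, 4 fits only Omar (and all 7 values in {1, 2, 4, 6, 7, 8, 9} must be used), so Omar = 4.
The 6 still-open variables draw from only 6 values {1, 2, 6, 7, 8, 9}, so each is used; only Grace can be 8, hence Grace = 8.
The 5 still-open variables together cover exactly {1, 2, 6, 7, 9} — 5 values for 5 variables — and 6 appears only in Alice's list, so Alice = 6.

6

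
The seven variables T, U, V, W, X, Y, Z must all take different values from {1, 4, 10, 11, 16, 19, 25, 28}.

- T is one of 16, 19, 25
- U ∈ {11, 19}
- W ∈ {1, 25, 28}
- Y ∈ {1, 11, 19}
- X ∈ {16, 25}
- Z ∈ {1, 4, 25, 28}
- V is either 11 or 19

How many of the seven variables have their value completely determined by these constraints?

The 7 variables draw from only 7 values {1, 4, 11, 16, 19, 25, 28}, so each is used; only Z can be 4, hence Z = 4.
The 6 still-open variables draw from only 6 values {1, 11, 16, 19, 25, 28}, so each is used; only W can be 28, hence W = 28.
The 5 still-open variables draw from only 5 values {1, 11, 16, 19, 25}, so each is used; only Y can be 1, hence Y = 1.
U and V between them cover only {11, 19} — a naked pair. Remove those values from T.
Determined: W=28, Y=1, Z=4. The other variables each still have more than one consistent value. That makes 3.

3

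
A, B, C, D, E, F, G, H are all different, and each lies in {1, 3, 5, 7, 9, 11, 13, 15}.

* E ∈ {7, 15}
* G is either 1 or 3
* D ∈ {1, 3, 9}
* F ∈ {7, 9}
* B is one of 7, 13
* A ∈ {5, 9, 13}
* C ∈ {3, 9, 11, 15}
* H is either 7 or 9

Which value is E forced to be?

15

The 8 variables draw from only 8 values {1, 3, 5, 7, 9, 11, 13, 15}, so each is used; only A can be 5, hence A = 5.
The 7 still-open variables draw from only 7 values {1, 3, 7, 9, 11, 13, 15}, so each is used; only C can be 11, hence C = 11.
The 6 still-open variables draw from only 6 values {1, 3, 7, 9, 13, 15}, so each is used; only B can be 13, hence B = 13.
The 5 still-open variables draw from only 5 values {1, 3, 7, 9, 15}, so each is used; only E can be 15, hence E = 15.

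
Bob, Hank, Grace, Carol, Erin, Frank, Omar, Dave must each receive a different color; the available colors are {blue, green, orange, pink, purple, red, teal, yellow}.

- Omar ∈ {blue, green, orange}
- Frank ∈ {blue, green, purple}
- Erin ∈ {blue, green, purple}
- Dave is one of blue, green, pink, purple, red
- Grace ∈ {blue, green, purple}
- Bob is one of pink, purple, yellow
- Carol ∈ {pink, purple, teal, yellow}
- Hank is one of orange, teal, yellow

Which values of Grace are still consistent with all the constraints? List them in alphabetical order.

blue, green, purple

The 8 variables together cover exactly {blue, green, orange, pink, purple, red, teal, yellow} — 8 values for 8 variables — and red appears only in Dave's list, so Dave = red.
The 3 variables Grace, Erin, Frank are confined to {blue, green, purple}, which locks those values in; drop them from Bob, Carol, Omar.
Omar's domain is down to {orange}, so Omar = orange. Remove orange from Hank.
No further eliminations apply; Grace can still be any of blue, green, purple.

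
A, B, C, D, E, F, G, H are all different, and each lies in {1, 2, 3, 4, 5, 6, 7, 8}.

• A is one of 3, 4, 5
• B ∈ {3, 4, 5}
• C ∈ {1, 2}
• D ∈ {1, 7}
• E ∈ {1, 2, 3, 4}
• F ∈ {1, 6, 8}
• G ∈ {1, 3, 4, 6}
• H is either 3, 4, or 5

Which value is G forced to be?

The 8 variables draw from only 8 values {1, 2, 3, 4, 5, 6, 7, 8}, so each is used; only D can be 7, hence D = 7.
The 7 still-open variables draw from only 7 values {1, 2, 3, 4, 5, 6, 8}, so each is used; only F can be 8, hence F = 8.
The 6 still-open variables together cover exactly {1, 2, 3, 4, 5, 6} — 6 values for 6 variables — and 6 appears only in G's list, so G = 6.

6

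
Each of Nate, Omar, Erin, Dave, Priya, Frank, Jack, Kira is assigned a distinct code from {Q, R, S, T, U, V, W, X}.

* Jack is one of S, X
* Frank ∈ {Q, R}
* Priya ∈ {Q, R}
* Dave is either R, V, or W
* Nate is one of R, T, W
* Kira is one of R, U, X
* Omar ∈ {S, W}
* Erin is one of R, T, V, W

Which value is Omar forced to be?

S

The 8 variables draw from only 8 values {Q, R, S, T, U, V, W, X}, so each is used; only Kira can be U, hence Kira = U.
Among the 7 still-open variables, X fits only Jack (and all 7 values in {Q, R, S, T, V, W, X} must be used), so Jack = X.
The 6 still-open variables draw from only 6 values {Q, R, S, T, V, W}, so each is used; only Omar can be S, hence Omar = S.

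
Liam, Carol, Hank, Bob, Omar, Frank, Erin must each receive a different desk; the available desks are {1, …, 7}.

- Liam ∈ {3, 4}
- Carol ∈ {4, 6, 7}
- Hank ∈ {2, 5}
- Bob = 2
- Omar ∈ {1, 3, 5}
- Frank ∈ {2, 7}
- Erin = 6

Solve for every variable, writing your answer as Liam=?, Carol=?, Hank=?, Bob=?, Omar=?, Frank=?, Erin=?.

Bob must be 2 (only option left). So Hank, Frank can't be 2.
Frank has just one choice, so Frank = 7. Eliminate 7 elsewhere: Carol.
That leaves Erin = 6. Remove 6 from Carol.
Carol has just one choice, so Carol = 4. Eliminate 4 elsewhere: Liam.
Hank must be 5 (only option left). Remove 5 from Omar.
Liam must be 3 (only option left). Strike 3 from Omar.
Omar has just one choice, so Omar = 1.

Liam=3, Carol=4, Hank=5, Bob=2, Omar=1, Frank=7, Erin=6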